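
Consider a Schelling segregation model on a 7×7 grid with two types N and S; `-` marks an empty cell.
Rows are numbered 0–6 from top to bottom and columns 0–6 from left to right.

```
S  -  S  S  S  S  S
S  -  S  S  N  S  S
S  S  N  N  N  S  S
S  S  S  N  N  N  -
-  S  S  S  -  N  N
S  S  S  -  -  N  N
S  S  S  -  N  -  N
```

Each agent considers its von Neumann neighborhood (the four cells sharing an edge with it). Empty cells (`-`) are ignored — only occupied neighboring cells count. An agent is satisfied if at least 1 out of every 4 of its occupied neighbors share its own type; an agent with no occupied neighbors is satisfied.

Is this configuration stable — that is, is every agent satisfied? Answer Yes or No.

Row 0: (0,0)S 1/1 ok · (0,2)S 2/2 ok · (0,3)S 3/3 ok · (0,4)S 2/3 ok · (0,5)S 3/3 ok · (0,6)S 2/2 ok
Row 1: (1,0)S 2/2 ok · (1,2)S 2/3 ok · (1,3)S 2/4 ok · (1,4)N 1/4 ok · (1,5)S 3/4 ok · (1,6)S 3/3 ok
Row 2: (2,0)S 3/3 ok · (2,1)S 2/3 ok · (2,2)N 1/4 ok · (2,3)N 3/4 ok · (2,4)N 3/4 ok · (2,5)S 2/4 ok · (2,6)S 2/2 ok
Row 3: (3,0)S 2/2 ok · (3,1)S 4/4 ok · (3,2)S 2/4 ok · (3,3)N 2/4 ok · (3,4)N 3/3 ok · (3,5)N 2/3 ok
Row 4: (4,1)S 3/3 ok · (4,2)S 4/4 ok · (4,3)S 1/2 ok · (4,5)N 3/3 ok · (4,6)N 2/2 ok
Row 5: (5,0)S 2/2 ok · (5,1)S 4/4 ok · (5,2)S 3/3 ok · (5,5)N 2/2 ok · (5,6)N 3/3 ok
Row 6: (6,0)S 2/2 ok · (6,1)S 3/3 ok · (6,2)S 2/2 ok · (6,4)N 0/0 ok · (6,6)N 1/1 ok
All meet the threshold, so the configuration is stable.

Yes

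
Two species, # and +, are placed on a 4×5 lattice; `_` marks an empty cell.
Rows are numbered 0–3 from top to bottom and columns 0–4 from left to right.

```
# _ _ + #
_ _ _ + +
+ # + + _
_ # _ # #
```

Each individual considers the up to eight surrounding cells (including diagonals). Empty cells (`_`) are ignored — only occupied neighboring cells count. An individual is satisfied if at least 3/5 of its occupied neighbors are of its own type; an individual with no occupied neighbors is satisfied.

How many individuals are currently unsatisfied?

Row 0: (0,0)# 0/0 satisfied · (0,3)+ 2/3 satisfied · (0,4)# 0/3 not
Row 1: (1,3)+ 4/5 satisfied · (1,4)+ 3/4 satisfied
Row 2: (2,0)+ 0/2 not · (2,1)# 1/3 not · (2,2)+ 2/5 not · (2,3)+ 3/5 satisfied
Row 3: (3,1)# 1/3 not · (3,3)# 1/3 not · (3,4)# 1/2 not
Unsatisfied: (0,4), (2,0), (2,1), (2,2), (3,1), (3,3), (3,4) — 7 in total.

7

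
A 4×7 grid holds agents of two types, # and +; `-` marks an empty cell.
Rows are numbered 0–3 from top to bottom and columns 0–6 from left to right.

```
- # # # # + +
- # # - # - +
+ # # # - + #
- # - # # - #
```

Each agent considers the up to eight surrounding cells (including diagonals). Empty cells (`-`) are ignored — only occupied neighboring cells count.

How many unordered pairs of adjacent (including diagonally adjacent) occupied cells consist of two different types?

Scan each occupied cell's neighbors to the right and below (and the two forward diagonals) so each pair is counted once.
From row 0: 2 unlike of 15 pairs (running 2/15).
From row 1: 3 unlike of 11 pairs (running 5/26).
From row 2: 5 unlike of 13 pairs (running 10/39).
From row 3: 0 unlike of 1 pairs (running 10/40).
Total adjacent occupied pairs: 40; unlike-type pairs: 10.

10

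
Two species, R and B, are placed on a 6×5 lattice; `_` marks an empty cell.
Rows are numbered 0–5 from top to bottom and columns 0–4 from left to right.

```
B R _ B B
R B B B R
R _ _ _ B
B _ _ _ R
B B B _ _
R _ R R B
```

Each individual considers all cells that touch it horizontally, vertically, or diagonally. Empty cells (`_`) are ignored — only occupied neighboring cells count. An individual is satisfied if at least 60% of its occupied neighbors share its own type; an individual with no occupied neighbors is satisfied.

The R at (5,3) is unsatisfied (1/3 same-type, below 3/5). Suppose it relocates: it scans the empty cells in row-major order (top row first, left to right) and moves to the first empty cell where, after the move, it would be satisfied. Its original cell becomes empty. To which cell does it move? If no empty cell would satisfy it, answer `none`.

Vacating (5,3). Empty cells in order:
  (0,2): 1/5 same-type → still unsatisfied.
  (2,1): 2/5 same-type → still unsatisfied.
  (2,2): 0/3 same-type → still unsatisfied.
  (2,3): 2/5 same-type → still unsatisfied.
  (3,1): 1/5 same-type → still unsatisfied.
  (3,2): 0/2 same-type → still unsatisfied.
  (3,3): 1/3 same-type → still unsatisfied.
  (4,3): 2/4 same-type → still unsatisfied.
  (4,4): 1/2 same-type → still unsatisfied.
  (5,1): 2/5 same-type → still unsatisfied.

none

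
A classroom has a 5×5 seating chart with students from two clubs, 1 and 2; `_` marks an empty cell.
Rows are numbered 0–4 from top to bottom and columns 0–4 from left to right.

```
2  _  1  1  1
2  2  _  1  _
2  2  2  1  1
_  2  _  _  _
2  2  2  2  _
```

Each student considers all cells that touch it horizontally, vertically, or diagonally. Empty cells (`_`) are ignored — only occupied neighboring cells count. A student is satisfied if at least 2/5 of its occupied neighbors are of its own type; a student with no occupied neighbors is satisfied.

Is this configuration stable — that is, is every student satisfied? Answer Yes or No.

Yes

(0,0)2 2/2 ✓
(0,2)1 2/3 ✓
(0,3)1 3/3 ✓
(0,4)1 2/2 ✓
(1,0)2 4/4 ✓
(1,1)2 5/6 ✓
(1,3)1 5/6 ✓
(2,0)2 4/4 ✓
(2,1)2 5/5 ✓
(2,2)2 3/5 ✓
(2,3)1 2/3 ✓
(2,4)1 2/2 ✓
(3,1)2 6/6 ✓
(4,0)2 2/2 ✓
(4,1)2 3/3 ✓
(4,2)2 3/3 ✓
(4,3)2 1/1 ✓
All meet the threshold, so the configuration is stable.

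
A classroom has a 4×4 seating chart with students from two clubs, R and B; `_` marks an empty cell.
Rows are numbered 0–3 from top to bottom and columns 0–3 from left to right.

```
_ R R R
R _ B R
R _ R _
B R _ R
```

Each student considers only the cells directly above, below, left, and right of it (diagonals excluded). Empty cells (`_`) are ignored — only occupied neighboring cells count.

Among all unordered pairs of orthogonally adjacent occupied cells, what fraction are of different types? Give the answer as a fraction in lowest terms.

Scan each occupied cell's neighbors to the right and below so each pair is counted once.
From row 0: 1 unlike of 4 pairs (running 1/4).
From row 1: 2 unlike of 3 pairs (running 3/7).
From row 2: 1 unlike of 1 pairs (running 4/8).
From row 3: 1 unlike of 1 pairs (running 5/9).
Total adjacent occupied pairs: 9; unlike-type pairs: 5.
5/9 is already in lowest terms.

5/9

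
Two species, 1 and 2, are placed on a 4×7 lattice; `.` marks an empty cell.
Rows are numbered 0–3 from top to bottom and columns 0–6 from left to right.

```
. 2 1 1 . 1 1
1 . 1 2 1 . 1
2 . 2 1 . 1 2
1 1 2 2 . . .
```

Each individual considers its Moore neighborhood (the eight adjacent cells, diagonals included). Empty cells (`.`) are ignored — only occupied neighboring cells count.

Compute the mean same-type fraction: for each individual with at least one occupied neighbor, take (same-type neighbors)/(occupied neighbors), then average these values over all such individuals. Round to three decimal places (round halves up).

0.468

(0,1)2 0/3
(0,2)1 2/4
(0,3)1 3/4
(0,5)1 3/3
(0,6)1 2/2
(1,0)1 0/2
(1,2)1 3/6
(1,3)2 1/6
(1,4)1 4/5
(1,6)1 3/4
(2,0)2 0/3
(2,2)2 3/6
(2,3)1 2/6
(2,5)1 2/3
(2,6)2 0/2
(3,0)1 1/2
(3,1)1 1/4
(3,2)2 2/4
(3,3)2 2/3
Sum over 19 individuals: 0/3 + 2/4 + 3/4 + 3/3 + 2/2 + 0/2 + 3/6 + 1/6 + 4/5 + 3/4 + 0/3 + 3/6 + 2/6 + 2/3 + 0/2 + 1/2 + 1/4 + 2/4 + 2/3 = 533/60; mean = 533/60 ÷ 19 = 533/1140 = 0.467543… → 0.468.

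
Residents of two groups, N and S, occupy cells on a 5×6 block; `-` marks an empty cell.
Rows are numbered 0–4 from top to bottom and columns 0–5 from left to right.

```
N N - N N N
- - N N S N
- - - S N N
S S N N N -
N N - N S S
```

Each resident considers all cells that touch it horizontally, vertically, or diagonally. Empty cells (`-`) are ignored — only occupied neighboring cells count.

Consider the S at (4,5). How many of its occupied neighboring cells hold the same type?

Occupied neighbors of (4,5): (3,4)=N, (4,4)=S.
Same type (S): 1 of 2.

1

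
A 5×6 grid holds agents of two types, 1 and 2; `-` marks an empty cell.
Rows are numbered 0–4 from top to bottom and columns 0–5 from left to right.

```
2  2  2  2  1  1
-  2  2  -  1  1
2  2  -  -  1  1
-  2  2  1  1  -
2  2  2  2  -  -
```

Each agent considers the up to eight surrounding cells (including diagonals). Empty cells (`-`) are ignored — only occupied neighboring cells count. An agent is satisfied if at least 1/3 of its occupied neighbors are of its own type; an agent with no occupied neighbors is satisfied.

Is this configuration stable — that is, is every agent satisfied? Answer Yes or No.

(0,0)2 2/2 satisfied
(0,1)2 4/4 satisfied
(0,2)2 4/4 satisfied
(0,3)2 2/4 satisfied
(0,4)1 3/4 satisfied
(0,5)1 3/3 satisfied
(1,1)2 6/6 satisfied
(1,2)2 5/5 satisfied
(1,4)1 5/6 satisfied
(1,5)1 5/5 satisfied
(2,0)2 3/3 satisfied
(2,1)2 5/5 satisfied
(2,4)1 5/5 satisfied
(2,5)1 4/4 satisfied
(3,1)2 6/6 satisfied
(3,2)2 5/6 satisfied
(3,3)1 2/5 satisfied
(3,4)1 3/4 satisfied
(4,0)2 2/2 satisfied
(4,1)2 4/4 satisfied
(4,2)2 4/5 satisfied
(4,3)2 2/4 satisfied
All meet the threshold, so the configuration is stable.

Yes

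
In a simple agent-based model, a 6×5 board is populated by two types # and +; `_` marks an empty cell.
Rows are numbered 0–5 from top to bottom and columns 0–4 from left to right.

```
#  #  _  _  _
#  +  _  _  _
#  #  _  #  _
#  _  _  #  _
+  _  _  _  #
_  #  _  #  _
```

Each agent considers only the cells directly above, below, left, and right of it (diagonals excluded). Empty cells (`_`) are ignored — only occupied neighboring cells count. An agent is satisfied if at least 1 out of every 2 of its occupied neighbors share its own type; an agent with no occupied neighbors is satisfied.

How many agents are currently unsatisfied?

Row 0: (0,0)# 2/2 ok · (0,1)# 1/2 ok
Row 1: (1,0)# 2/3 ok · (1,1)+ 0/3 unhappy
Row 2: (2,0)# 3/3 ok · (2,1)# 1/2 ok · (2,3)# 1/1 ok
Row 3: (3,0)# 1/2 ok · (3,3)# 1/1 ok
Row 4: (4,0)+ 0/1 unhappy · (4,4)# 0/0 ok
Row 5: (5,1)# 0/0 ok · (5,3)# 0/0 ok
Unsatisfied: (1,1), (4,0) — 2 in total.

2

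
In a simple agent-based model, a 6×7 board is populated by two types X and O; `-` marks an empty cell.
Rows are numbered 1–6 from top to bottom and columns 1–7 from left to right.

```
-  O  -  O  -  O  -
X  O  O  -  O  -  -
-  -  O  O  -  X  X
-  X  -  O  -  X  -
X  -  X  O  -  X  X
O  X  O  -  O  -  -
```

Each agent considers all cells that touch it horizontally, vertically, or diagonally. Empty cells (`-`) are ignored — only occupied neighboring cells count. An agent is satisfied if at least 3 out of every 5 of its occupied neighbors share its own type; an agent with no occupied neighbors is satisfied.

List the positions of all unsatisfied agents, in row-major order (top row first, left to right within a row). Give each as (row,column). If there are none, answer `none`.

(2,1), (5,3), (6,1), (6,2), (6,3), (6,5)

(1,2)O 2/3 ok
(1,4)O 2/2 ok
(1,6)O 1/1 ok
(2,1)X 0/2 unhappy
(2,2)O 3/4 ok
(2,3)O 5/5 ok
(2,5)O 3/4 ok
(3,3)O 4/5 ok
(3,4)O 4/4 ok
(3,6)X 2/3 ok
(3,7)X 2/2 ok
(4,2)X 2/3 ok
(4,4)O 3/4 ok
(4,6)X 4/4 ok
(5,1)X 2/3 ok
(5,3)X 2/5 unhappy
(5,4)O 3/4 ok
(5,6)X 2/3 ok
(5,7)X 2/2 ok
(6,1)O 0/2 unhappy
(6,2)X 2/4 unhappy
(6,3)O 1/3 unhappy
(6,5)O 1/2 unhappy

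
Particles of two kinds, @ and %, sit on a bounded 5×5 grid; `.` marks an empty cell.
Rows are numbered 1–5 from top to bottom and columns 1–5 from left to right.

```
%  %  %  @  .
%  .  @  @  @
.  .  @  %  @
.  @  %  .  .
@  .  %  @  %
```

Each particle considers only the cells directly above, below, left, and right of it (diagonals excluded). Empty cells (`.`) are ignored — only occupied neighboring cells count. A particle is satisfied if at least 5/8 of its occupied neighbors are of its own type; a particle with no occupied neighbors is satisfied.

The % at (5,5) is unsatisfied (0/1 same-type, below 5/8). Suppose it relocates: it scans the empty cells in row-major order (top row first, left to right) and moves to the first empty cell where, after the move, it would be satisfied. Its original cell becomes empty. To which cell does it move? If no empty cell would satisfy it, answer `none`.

Vacating (5,5). Empty cells in order:
  (1,5): 0/2 same-type → still unsatisfied.
  (2,2): 2/3 same-type → satisfied — stop here.

(2,2)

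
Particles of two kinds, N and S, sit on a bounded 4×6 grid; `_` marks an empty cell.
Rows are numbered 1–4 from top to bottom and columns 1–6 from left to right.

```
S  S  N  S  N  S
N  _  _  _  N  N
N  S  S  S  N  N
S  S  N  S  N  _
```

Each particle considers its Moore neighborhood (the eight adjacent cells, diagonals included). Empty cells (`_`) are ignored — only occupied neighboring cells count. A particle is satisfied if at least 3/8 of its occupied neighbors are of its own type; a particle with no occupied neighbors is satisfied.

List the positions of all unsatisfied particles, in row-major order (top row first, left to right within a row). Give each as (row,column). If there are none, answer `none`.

Row 1: (1,1)S 1/2 satisfied · (1,2)S 1/3 not · (1,3)N 0/2 not · (1,4)S 0/3 not · (1,5)N 2/4 satisfied · (1,6)S 0/3 not
Row 2: (2,1)N 1/4 not · (2,5)N 4/7 satisfied · (2,6)N 4/5 satisfied
Row 3: (3,1)N 1/4 not · (3,2)S 3/6 satisfied · (3,3)S 4/5 satisfied · (3,4)S 2/6 not · (3,5)N 4/6 satisfied · (3,6)N 4/4 satisfied
Row 4: (4,1)S 2/3 satisfied · (4,2)S 3/5 satisfied · (4,3)N 0/5 not · (4,4)S 2/5 satisfied · (4,5)N 2/4 satisfied

(1,2), (1,3), (1,4), (1,6), (2,1), (3,1), (3,4), (4,3)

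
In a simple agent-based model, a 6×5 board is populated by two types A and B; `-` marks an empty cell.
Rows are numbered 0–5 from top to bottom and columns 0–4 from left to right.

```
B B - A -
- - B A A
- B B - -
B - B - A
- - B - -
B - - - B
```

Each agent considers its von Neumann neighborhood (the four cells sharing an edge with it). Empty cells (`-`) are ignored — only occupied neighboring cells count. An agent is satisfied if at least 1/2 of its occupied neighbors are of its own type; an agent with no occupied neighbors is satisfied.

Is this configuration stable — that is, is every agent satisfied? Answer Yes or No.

(0,0)B 1/1 ✓
(0,1)B 1/1 ✓
(0,3)A 1/1 ✓
(1,2)B 1/2 ✓
(1,3)A 2/3 ✓
(1,4)A 1/1 ✓
(2,1)B 1/1 ✓
(2,2)B 3/3 ✓
(3,0)B 0/0 ✓
(3,2)B 2/2 ✓
(3,4)A 0/0 ✓
(4,2)B 1/1 ✓
(5,0)B 0/0 ✓
(5,4)B 0/0 ✓
All meet the threshold, so the configuration is stable.

Yes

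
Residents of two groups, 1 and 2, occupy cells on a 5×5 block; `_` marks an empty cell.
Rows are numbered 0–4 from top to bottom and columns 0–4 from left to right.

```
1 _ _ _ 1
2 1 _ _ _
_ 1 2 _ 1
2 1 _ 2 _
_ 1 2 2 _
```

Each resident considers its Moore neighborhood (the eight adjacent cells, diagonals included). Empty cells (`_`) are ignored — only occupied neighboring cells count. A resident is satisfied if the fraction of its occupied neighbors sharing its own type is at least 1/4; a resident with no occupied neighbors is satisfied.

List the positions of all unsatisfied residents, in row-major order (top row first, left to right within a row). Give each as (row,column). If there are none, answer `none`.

(1,0), (2,4), (3,0)

(0,0)1 1/2 ok
(0,4)1 0/0 ok
(1,0)2 0/3 unhappy
(1,1)1 2/4 ok
(2,1)1 2/5 ok
(2,2)2 1/4 ok
(2,4)1 0/1 unhappy
(3,0)2 0/3 unhappy
(3,1)1 2/5 ok
(3,3)2 3/4 ok
(4,1)1 1/3 ok
(4,2)2 2/4 ok
(4,3)2 2/2 ok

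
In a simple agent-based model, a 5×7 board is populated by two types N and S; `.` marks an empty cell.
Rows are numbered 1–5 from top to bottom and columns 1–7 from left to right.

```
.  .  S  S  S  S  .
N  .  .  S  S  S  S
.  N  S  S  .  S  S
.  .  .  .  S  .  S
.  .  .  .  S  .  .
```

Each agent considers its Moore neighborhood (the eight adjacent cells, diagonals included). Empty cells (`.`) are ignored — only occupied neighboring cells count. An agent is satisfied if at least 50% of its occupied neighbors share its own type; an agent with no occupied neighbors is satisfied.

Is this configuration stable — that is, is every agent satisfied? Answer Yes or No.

(1,3)S 2/2 ✓
(1,4)S 4/4 ✓
(1,5)S 5/5 ✓
(1,6)S 4/4 ✓
(2,1)N 1/1 ✓
(2,4)S 6/6 ✓
(2,5)S 7/7 ✓
(2,6)S 6/6 ✓
(2,7)S 4/4 ✓
(3,2)N 1/2 ✓
(3,3)S 2/3 ✓
(3,4)S 4/4 ✓
(3,6)S 6/6 ✓
(3,7)S 4/4 ✓
(4,5)S 3/3 ✓
(4,7)S 2/2 ✓
(5,5)S 1/1 ✓
All meet the threshold, so the configuration is stable.

Yes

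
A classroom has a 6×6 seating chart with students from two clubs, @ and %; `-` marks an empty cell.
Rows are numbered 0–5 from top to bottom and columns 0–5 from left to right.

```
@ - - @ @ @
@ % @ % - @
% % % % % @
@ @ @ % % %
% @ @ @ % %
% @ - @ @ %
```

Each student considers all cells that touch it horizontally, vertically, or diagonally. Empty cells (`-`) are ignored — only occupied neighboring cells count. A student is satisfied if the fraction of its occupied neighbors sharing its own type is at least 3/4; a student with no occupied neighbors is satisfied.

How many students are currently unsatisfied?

(0,0)@ 1/2 not
(0,3)@ 2/3 not
(0,4)@ 3/4 satisfied
(0,5)@ 2/2 satisfied
(1,0)@ 1/4 not
(1,1)% 3/6 not
(1,2)@ 1/6 not
(1,3)% 3/6 not
(1,5)@ 3/4 satisfied
(2,0)% 2/5 not
(2,1)% 3/8 not
(2,2)% 5/8 not
(2,3)% 5/7 not
(2,4)% 5/7 not
(2,5)@ 1/4 not
(3,0)@ 2/5 not
(3,1)@ 4/8 not
(3,2)@ 4/8 not
(3,3)% 5/8 not
(3,4)% 6/8 satisfied
(3,5)% 4/5 satisfied
(4,0)% 1/5 not
(4,1)@ 5/7 not
(4,2)@ 6/7 satisfied
(4,3)@ 4/7 not
(4,4)% 5/8 not
(4,5)% 4/5 satisfied
(5,0)% 1/3 not
(5,1)@ 2/4 not
(5,3)@ 3/4 satisfied
(5,4)@ 2/5 not
(5,5)% 2/3 not
Unsatisfied: (0,0), (0,3), (1,0), (1,1), (1,2), (1,3), (2,0), (2,1), (2,2), (2,3), (2,4), (2,5), (3,0), (3,1), (3,2), (3,3), (4,0), (4,1), (4,3), (4,4), (5,0), (5,1), (5,4), (5,5) — 24 in total.

24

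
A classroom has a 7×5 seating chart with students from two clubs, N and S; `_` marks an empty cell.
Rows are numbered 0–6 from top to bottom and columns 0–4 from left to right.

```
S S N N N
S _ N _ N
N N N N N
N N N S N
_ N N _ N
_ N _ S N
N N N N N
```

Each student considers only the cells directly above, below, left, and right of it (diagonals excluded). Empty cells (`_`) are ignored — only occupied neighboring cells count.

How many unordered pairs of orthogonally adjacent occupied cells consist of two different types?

Scan each occupied cell's neighbors to the right and below so each pair is counted once.
Row 0: S(0,0)–S(0,1)= S(0,0)–S(1,0)= S(0,1)–N(0,2)≠ N(0,2)–N(0,3)= N(0,2)–N(1,2)= N(0,3)–N(0,4)= N(0,4)–N(1,4)=  → 1/7 unlike.
Row 1: S(1,0)–N(2,0)≠ N(1,2)–N(2,2)= N(1,4)–N(2,4)=  → 1/3 unlike.
Row 2: N(2,0)–N(2,1)= N(2,0)–N(3,0)= N(2,1)–N(2,2)= N(2,1)–N(3,1)= N(2,2)–N(2,3)= N(2,2)–N(3,2)= N(2,3)–N(2,4)= N(2,3)–S(3,3)≠ N(2,4)–N(3,4)=  → 1/9 unlike.
Row 3: N(3,0)–N(3,1)= N(3,1)–N(3,2)= N(3,1)–N(4,1)= N(3,2)–S(3,3)≠ N(3,2)–N(4,2)= S(3,3)–N(3,4)≠ N(3,4)–N(4,4)=  → 2/7 unlike.
Row 4: N(4,1)–N(4,2)= N(4,1)–N(5,1)= N(4,4)–N(5,4)=  → 0/3 unlike.
Row 5: N(5,1)–N(6,1)= S(5,3)–N(5,4)≠ S(5,3)–N(6,3)≠ N(5,4)–N(6,4)=  → 2/4 unlike.
Row 6: N(6,0)–N(6,1)= N(6,1)–N(6,2)= N(6,2)–N(6,3)= N(6,3)–N(6,4)=  → 0/4 unlike.
Total adjacent occupied pairs: 37; unlike-type pairs: 7.

7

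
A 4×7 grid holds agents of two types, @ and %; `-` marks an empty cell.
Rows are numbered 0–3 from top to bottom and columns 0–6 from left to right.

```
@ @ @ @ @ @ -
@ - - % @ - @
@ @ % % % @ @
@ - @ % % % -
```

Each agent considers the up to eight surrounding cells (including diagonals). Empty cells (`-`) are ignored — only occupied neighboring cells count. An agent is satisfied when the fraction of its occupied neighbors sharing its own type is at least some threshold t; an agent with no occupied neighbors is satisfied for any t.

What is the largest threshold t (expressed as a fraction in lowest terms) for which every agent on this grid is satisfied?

1/4

Row 0: (0,0)@ 2/2 · (0,1)@ 3/3 · (0,2)@ 2/3 · (0,3)@ 3/4 · (0,4)@ 3/4 · (0,5)@ 3/3
Row 1: (1,0)@ 4/4 · (1,3)% 3/7 · (1,4)@ 4/7 · (1,6)@ 3/3
Row 2: (2,0)@ 3/3 · (2,1)@ 4/5 · (2,2)% 3/5 · (2,3)% 5/7 · (2,4)% 5/7 · (2,5)@ 3/6 · (2,6)@ 2/3
Row 3: (3,0)@ 2/2 · (3,2)@ 1/4 · (3,3)% 4/5 · (3,4)% 4/5 · (3,5)% 2/4
The smallest same-type fraction is 1/4 at (3,2), which reduces to 1/4. Any threshold above that leaves this agent unsatisfied.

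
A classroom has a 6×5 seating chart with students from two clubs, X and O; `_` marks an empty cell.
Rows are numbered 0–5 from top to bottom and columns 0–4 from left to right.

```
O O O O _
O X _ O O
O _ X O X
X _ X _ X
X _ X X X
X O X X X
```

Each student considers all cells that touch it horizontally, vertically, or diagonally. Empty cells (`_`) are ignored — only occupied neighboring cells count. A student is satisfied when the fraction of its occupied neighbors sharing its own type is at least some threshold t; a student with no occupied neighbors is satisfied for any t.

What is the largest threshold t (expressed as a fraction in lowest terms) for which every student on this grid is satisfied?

(0,0)O 2/3
(0,1)O 3/4
(0,2)O 3/4
(0,3)O 3/3
(1,0)O 3/4
(1,1)X 1/6
(1,3)O 4/6
(1,4)O 3/4
(2,0)O 1/3
(2,2)X 2/4
(2,3)O 2/6
(2,4)X 1/4
(3,0)X 1/2
(3,2)X 3/4
(3,4)X 3/4
(4,0)X 2/3
(4,2)X 4/5
(4,3)X 7/7
(4,4)X 4/4
(5,0)X 1/2
(5,1)O 0/4
(5,2)X 3/4
(5,3)X 5/5
(5,4)X 3/3
The smallest same-type fraction is 0/4 at (5,1), which reduces to 0/1. Any threshold above that leaves this student unsatisfied.

0/1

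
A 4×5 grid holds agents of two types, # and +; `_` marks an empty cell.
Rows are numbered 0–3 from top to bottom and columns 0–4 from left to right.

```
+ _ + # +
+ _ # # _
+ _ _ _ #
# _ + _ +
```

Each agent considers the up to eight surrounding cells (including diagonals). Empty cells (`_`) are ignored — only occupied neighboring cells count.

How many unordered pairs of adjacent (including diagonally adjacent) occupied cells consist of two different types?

7

Scan each occupied cell's neighbors to the right and below (and the two forward diagonals) so each pair is counted once.
Row 0: +(0,0)–+(1,0)= +(0,2)–#(0,3)≠ +(0,2)–#(1,2)≠ +(0,2)–#(1,3)≠ #(0,3)–+(0,4)≠ #(0,3)–#(1,3)= #(0,3)–#(1,2)= +(0,4)–#(1,3)≠  → 5/8 unlike.
Row 1: +(1,0)–+(2,0)= #(1,2)–#(1,3)= #(1,3)–#(2,4)=  → 0/3 unlike.
Row 2: +(2,0)–#(3,0)≠ #(2,4)–+(3,4)≠  → 2/2 unlike.
Total adjacent occupied pairs: 13; unlike-type pairs: 7.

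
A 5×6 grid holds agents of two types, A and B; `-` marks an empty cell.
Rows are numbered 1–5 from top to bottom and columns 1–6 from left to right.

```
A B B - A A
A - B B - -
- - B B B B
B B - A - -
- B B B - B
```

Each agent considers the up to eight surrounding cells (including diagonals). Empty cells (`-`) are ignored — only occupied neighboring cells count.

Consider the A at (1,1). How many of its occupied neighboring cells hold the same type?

1

Occupied neighbors of (1,1): (1,2)=B, (2,1)=A.
Same type (A): 1 of 2.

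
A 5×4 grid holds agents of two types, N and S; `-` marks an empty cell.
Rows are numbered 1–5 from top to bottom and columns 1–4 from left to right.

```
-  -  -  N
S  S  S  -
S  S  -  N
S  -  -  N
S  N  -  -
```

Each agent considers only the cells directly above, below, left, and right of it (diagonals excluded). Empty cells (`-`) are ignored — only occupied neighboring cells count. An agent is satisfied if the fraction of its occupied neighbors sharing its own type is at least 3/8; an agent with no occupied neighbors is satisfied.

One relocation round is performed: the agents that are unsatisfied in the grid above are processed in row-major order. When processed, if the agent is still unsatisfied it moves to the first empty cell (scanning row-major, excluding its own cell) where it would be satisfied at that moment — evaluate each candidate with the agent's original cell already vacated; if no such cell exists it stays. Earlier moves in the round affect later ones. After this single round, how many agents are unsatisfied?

Initially unsatisfied (in order): (5,2).
  (5,2) → (1,3).
Resulting grid:
- - N N
S S S -
S S - N
S - - N
S - - -
All satisfied now.

0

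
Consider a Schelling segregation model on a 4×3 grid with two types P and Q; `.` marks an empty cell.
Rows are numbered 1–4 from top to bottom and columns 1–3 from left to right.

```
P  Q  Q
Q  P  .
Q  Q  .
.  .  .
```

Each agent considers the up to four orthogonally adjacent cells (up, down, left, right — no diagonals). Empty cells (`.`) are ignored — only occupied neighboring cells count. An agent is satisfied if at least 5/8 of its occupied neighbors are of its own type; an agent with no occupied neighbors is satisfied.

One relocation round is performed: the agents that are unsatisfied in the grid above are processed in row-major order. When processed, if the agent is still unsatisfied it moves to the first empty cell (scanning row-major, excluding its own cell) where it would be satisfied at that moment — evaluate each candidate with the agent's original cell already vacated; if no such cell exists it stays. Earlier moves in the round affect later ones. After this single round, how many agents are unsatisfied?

Initially unsatisfied (in order): (1,1), (1,2), (2,1), (2,2), (3,2).
  (1,1) → (4,3).
  (1,2) → (1,1).
  (2,1): now satisfied by earlier moves; stays.
  (2,2): no empty cell satisfies it; stays.
  (3,2) → (1,2).
Resulting grid:
Q Q Q
Q P .
Q . .
. . P
Unsatisfied now: (2,2).

1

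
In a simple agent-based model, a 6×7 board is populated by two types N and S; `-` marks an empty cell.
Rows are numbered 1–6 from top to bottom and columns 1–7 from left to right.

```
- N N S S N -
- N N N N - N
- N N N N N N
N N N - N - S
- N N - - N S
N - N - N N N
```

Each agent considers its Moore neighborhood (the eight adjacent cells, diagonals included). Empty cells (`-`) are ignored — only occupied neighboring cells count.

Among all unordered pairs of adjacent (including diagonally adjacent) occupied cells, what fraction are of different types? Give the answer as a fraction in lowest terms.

Scan each occupied cell's neighbors to the right and below (and the two forward diagonals) so each pair is counted once.
From row 1: 7 unlike of 16 pairs (running 7/16).
From row 2: 0 unlike of 16 pairs (running 7/32).
From row 3: 2 unlike of 16 pairs (running 9/48).
From row 4: 1 unlike of 10 pairs (running 10/58).
From row 5: 3 unlike of 10 pairs (running 13/68).
From row 6: 0 unlike of 2 pairs (running 13/70).
Total adjacent occupied pairs: 70; unlike-type pairs: 13.
13/70 is already in lowest terms.

13/70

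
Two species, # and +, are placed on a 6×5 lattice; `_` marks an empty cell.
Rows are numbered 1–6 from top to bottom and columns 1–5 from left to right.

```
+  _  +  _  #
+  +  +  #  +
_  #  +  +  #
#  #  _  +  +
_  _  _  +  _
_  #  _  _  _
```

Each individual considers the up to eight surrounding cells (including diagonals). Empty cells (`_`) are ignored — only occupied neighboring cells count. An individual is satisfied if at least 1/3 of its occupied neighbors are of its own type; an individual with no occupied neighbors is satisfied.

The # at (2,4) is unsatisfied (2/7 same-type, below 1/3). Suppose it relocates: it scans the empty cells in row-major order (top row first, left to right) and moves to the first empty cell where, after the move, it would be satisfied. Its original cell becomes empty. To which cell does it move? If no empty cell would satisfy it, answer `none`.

(3,1)

Vacating (2,4). Empty cells in order:
  (1,2): 0/5 same-type → still unsatisfied.
  (1,4): 1/4 same-type → still unsatisfied.
  (3,1): 3/5 same-type → satisfied — stop here.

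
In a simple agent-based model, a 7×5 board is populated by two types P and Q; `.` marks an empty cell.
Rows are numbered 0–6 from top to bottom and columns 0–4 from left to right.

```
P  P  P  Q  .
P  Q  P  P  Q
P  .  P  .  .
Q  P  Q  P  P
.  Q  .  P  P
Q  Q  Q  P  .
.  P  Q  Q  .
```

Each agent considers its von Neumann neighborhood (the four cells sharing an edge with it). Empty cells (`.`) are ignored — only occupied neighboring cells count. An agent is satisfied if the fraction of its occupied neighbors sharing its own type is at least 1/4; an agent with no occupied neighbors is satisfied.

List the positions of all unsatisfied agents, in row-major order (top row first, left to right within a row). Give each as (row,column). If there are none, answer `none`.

(0,3), (1,1), (1,4), (3,0), (3,1), (3,2), (6,1)

Row 0: (0,0)P 2/2 ok · (0,1)P 2/3 ok · (0,2)P 2/3 ok · (0,3)Q 0/2 unhappy
Row 1: (1,0)P 2/3 ok · (1,1)Q 0/3 unhappy · (1,2)P 3/4 ok · (1,3)P 1/3 ok · (1,4)Q 0/1 unhappy
Row 2: (2,0)P 1/2 ok · (2,2)P 1/2 ok
Row 3: (3,0)Q 0/2 unhappy · (3,1)P 0/3 unhappy · (3,2)Q 0/3 unhappy · (3,3)P 2/3 ok · (3,4)P 2/2 ok
Row 4: (4,1)Q 1/2 ok · (4,3)P 3/3 ok · (4,4)P 2/2 ok
Row 5: (5,0)Q 1/1 ok · (5,1)Q 3/4 ok · (5,2)Q 2/3 ok · (5,3)P 1/3 ok
Row 6: (6,1)P 0/2 unhappy · (6,2)Q 2/3 ok · (6,3)Q 1/2 ok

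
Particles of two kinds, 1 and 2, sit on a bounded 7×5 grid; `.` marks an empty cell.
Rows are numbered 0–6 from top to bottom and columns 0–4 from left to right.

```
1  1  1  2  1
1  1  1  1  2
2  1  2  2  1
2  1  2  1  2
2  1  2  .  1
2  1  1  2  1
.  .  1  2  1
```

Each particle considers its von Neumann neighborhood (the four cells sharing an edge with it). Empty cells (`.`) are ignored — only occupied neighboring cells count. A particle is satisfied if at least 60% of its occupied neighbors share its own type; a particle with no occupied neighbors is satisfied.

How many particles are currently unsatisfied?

(0,0)1 2/2 ok
(0,1)1 3/3 ok
(0,2)1 2/3 ok
(0,3)2 0/3 unhappy
(0,4)1 0/2 unhappy
(1,0)1 2/3 ok
(1,1)1 4/4 ok
(1,2)1 3/4 ok
(1,3)1 1/4 unhappy
(1,4)2 0/3 unhappy
(2,0)2 1/3 unhappy
(2,1)1 2/4 unhappy
(2,2)2 2/4 unhappy
(2,3)2 1/4 unhappy
(2,4)1 0/3 unhappy
(3,0)2 2/3 ok
(3,1)1 2/4 unhappy
(3,2)2 2/4 unhappy
(3,3)1 0/3 unhappy
(3,4)2 0/3 unhappy
(4,0)2 2/3 ok
(4,1)1 2/4 unhappy
(4,2)2 1/3 unhappy
(4,4)1 1/2 unhappy
(5,0)2 1/2 unhappy
(5,1)1 2/3 ok
(5,2)1 2/4 unhappy
(5,3)2 1/3 unhappy
(5,4)1 2/3 ok
(6,2)1 1/2 unhappy
(6,3)2 1/3 unhappy
(6,4)1 1/2 unhappy
Unsatisfied: (0,3), (0,4), (1,3), (1,4), (2,0), (2,1), (2,2), (2,3), (2,4), (3,1), (3,2), (3,3), (3,4), (4,1), (4,2), (4,4), (5,0), (5,2), (5,3), (6,2), (6,3), (6,4) — 22 in total.

22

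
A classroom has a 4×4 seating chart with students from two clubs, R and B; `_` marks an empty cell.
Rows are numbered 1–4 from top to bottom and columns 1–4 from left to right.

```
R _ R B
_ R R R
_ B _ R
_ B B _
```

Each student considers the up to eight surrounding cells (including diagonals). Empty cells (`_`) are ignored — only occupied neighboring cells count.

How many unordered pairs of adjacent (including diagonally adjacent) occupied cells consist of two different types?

Scan each occupied cell's neighbors to the right and below (and the two forward diagonals) so each pair is counted once.
Row 1: R(1,1)–R(2,2)= R(1,3)–B(1,4)≠ R(1,3)–R(2,3)= R(1,3)–R(2,4)= R(1,3)–R(2,2)= B(1,4)–R(2,4)≠ B(1,4)–R(2,3)≠  → 3/7 unlike.
Row 2: R(2,2)–R(2,3)= R(2,2)–B(3,2)≠ R(2,3)–R(2,4)= R(2,3)–R(3,4)= R(2,3)–B(3,2)≠ R(2,4)–R(3,4)=  → 2/6 unlike.
Row 3: B(3,2)–B(4,2)= B(3,2)–B(4,3)= R(3,4)–B(4,3)≠  → 1/3 unlike.
Row 4: B(4,2)–B(4,3)=  → 0/1 unlike.
Total adjacent occupied pairs: 17; unlike-type pairs: 6.

6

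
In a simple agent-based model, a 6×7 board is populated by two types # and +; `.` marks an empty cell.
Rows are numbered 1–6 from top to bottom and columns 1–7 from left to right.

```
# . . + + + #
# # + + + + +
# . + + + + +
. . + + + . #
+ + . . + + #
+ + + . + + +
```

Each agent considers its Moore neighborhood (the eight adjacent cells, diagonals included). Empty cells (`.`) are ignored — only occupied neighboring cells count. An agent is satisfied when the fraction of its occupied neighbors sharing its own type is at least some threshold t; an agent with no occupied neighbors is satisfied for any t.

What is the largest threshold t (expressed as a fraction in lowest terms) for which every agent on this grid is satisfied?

0/1

(1,1)# 2/2
(1,4)+ 4/4
(1,5)+ 5/5
(1,6)+ 4/5
(1,7)# 0/3
(2,1)# 3/3
(2,2)# 3/5
(2,3)+ 4/5
(2,4)+ 7/7
(2,5)+ 8/8
(2,6)+ 7/8
(2,7)+ 4/5
(3,1)# 2/2
(3,3)+ 5/6
(3,4)+ 8/8
(3,5)+ 7/7
(3,6)+ 6/7
(3,7)+ 3/4
(4,3)+ 4/4
(4,4)+ 6/6
(4,5)+ 6/6
(4,7)# 1/4
(5,1)+ 3/3
(5,2)+ 5/5
(5,5)+ 5/5
(5,6)+ 5/7
(5,7)# 1/4
(6,1)+ 3/3
(6,2)+ 4/4
(6,3)+ 2/2
(6,5)+ 3/3
(6,6)+ 4/5
(6,7)+ 2/3
The smallest same-type fraction is 0/3 at (1,7), which reduces to 0/1. Any threshold above that leaves this agent unsatisfied.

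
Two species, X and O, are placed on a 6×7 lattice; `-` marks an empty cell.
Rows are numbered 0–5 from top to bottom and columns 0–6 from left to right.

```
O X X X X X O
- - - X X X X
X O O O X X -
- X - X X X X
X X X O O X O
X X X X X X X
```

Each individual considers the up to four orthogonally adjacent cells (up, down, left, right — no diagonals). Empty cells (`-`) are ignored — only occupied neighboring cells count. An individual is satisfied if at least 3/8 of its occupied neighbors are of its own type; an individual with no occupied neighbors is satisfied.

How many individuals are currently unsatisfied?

9

(0,0)O 0/1 unhappy
(0,1)X 1/2 ok
(0,2)X 2/2 ok
(0,3)X 3/3 ok
(0,4)X 3/3 ok
(0,5)X 2/3 ok
(0,6)O 0/2 unhappy
(1,3)X 2/3 ok
(1,4)X 4/4 ok
(1,5)X 4/4 ok
(1,6)X 1/2 ok
(2,0)X 0/1 unhappy
(2,1)O 1/3 unhappy
(2,2)O 2/2 ok
(2,3)O 1/4 unhappy
(2,4)X 3/4 ok
(2,5)X 3/3 ok
(3,1)X 1/2 ok
(3,3)X 1/3 unhappy
(3,4)X 3/4 ok
(3,5)X 4/4 ok
(3,6)X 1/2 ok
(4,0)X 2/2 ok
(4,1)X 4/4 ok
(4,2)X 2/3 ok
(4,3)O 1/4 unhappy
(4,4)O 1/4 unhappy
(4,5)X 2/4 ok
(4,6)O 0/3 unhappy
(5,0)X 2/2 ok
(5,1)X 3/3 ok
(5,2)X 3/3 ok
(5,3)X 2/3 ok
(5,4)X 2/3 ok
(5,5)X 3/3 ok
(5,6)X 1/2 ok
Unsatisfied: (0,0), (0,6), (2,0), (2,1), (2,3), (3,3), (4,3), (4,4), (4,6) — 9 in total.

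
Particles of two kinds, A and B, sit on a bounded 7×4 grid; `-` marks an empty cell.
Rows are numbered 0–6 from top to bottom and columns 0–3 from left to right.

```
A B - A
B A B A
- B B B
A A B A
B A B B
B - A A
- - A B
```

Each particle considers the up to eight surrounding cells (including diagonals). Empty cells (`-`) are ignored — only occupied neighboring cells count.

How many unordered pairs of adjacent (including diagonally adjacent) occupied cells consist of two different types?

Scan each occupied cell's neighbors to the right and below (and the two forward diagonals) so each pair is counted once.
From row 0: 4 unlike of 8 pairs (running 4/8).
From row 1: 7 unlike of 11 pairs (running 11/19).
From row 2: 5 unlike of 10 pairs (running 16/29).
From row 3: 8 unlike of 13 pairs (running 24/42).
From row 4: 7 unlike of 10 pairs (running 31/52).
From row 5: 2 unlike of 5 pairs (running 33/57).
From row 6: 1 unlike of 1 pairs (running 34/58).
Total adjacent occupied pairs: 58; unlike-type pairs: 34.

34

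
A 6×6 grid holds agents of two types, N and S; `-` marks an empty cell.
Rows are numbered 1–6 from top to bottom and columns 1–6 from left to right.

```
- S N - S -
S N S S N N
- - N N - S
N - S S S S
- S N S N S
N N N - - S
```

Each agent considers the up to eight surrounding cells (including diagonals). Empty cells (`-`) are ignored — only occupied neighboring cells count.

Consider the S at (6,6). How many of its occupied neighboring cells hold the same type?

Occupied neighbors of (6,6): (5,5)=N, (5,6)=S.
Same type (S): 1 of 2.

1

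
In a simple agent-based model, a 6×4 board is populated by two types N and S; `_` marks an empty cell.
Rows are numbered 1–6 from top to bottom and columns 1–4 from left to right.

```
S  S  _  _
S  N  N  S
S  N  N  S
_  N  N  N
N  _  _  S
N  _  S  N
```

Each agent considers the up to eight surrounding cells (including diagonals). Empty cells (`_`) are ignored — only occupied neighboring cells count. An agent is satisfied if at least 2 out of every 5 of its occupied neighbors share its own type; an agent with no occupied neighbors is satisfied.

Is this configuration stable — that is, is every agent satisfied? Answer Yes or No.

No

Row 1: (1,1)S 2/3 satisfied · (1,2)S 2/4 satisfied
Row 2: (2,1)S 3/5 satisfied · (2,2)N 3/7 satisfied · (2,3)N 3/6 satisfied · (2,4)S 1/3 not
Row 3: (3,1)S 1/4 not · (3,2)N 5/7 satisfied · (3,3)N 6/8 satisfied · (3,4)S 1/5 not
Row 4: (4,2)N 4/5 satisfied · (4,3)N 4/6 satisfied · (4,4)N 2/4 satisfied
Row 5: (5,1)N 2/2 satisfied · (5,4)S 1/4 not
Row 6: (6,1)N 1/1 satisfied · (6,3)S 1/2 satisfied · (6,4)N 0/2 not
For instance (2,4) has only 1/3 same-type neighbors, below 2/5.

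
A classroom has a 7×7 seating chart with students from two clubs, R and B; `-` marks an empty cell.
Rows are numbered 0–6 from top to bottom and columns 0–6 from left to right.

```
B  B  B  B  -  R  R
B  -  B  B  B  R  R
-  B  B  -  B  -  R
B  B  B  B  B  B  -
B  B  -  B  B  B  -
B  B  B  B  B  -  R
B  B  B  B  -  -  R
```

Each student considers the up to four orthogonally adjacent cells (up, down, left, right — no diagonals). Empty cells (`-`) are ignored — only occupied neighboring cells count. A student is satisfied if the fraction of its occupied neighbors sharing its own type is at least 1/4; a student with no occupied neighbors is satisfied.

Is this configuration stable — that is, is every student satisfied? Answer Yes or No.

Yes

Row 0: (0,0)B 2/2 ✓ · (0,1)B 2/2 ✓ · (0,2)B 3/3 ✓ · (0,3)B 2/2 ✓ · (0,5)R 2/2 ✓ · (0,6)R 2/2 ✓
Row 1: (1,0)B 1/1 ✓ · (1,2)B 3/3 ✓ · (1,3)B 3/3 ✓ · (1,4)B 2/3 ✓ · (1,5)R 2/3 ✓ · (1,6)R 3/3 ✓
Row 2: (2,1)B 2/2 ✓ · (2,2)B 3/3 ✓ · (2,4)B 2/2 ✓ · (2,6)R 1/1 ✓
Row 3: (3,0)B 2/2 ✓ · (3,1)B 4/4 ✓ · (3,2)B 3/3 ✓ · (3,3)B 3/3 ✓ · (3,4)B 4/4 ✓ · (3,5)B 2/2 ✓
Row 4: (4,0)B 3/3 ✓ · (4,1)B 3/3 ✓ · (4,3)B 3/3 ✓ · (4,4)B 4/4 ✓ · (4,5)B 2/2 ✓
Row 5: (5,0)B 3/3 ✓ · (5,1)B 4/4 ✓ · (5,2)B 3/3 ✓ · (5,3)B 4/4 ✓ · (5,4)B 2/2 ✓ · (5,6)R 1/1 ✓
Row 6: (6,0)B 2/2 ✓ · (6,1)B 3/3 ✓ · (6,2)B 3/3 ✓ · (6,3)B 2/2 ✓ · (6,6)R 1/1 ✓
All meet the threshold, so the configuration is stable.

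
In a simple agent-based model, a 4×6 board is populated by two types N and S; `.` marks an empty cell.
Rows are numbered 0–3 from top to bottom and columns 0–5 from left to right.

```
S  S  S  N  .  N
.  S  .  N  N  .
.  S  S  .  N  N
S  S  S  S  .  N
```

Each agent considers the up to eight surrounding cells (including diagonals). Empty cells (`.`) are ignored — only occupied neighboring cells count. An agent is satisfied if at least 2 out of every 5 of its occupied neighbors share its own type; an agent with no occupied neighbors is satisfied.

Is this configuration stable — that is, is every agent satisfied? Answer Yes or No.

(0,0)S 2/2 ✓
(0,1)S 3/3 ✓
(0,2)S 2/4 ✓
(0,3)N 2/3 ✓
(0,5)N 1/1 ✓
(1,1)S 5/5 ✓
(1,3)N 3/5 ✓
(1,4)N 5/5 ✓
(2,1)S 5/5 ✓
(2,2)S 5/6 ✓
(2,4)N 4/5 ✓
(2,5)N 3/3 ✓
(3,0)S 2/2 ✓
(3,1)S 4/4 ✓
(3,2)S 4/4 ✓
(3,3)S 2/3 ✓
(3,5)N 2/2 ✓
All meet the threshold, so the configuration is stable.

Yes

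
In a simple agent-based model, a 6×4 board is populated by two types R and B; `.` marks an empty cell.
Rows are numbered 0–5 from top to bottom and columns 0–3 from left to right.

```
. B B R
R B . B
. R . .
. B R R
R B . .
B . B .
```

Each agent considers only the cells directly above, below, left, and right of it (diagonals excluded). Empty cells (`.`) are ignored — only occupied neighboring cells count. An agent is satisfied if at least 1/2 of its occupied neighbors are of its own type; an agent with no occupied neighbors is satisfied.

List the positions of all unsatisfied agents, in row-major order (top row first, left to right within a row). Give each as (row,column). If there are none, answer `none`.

(0,3), (1,0), (1,1), (1,3), (2,1), (3,1), (4,0), (5,0)

(0,1)B 2/2 ✓
(0,2)B 1/2 ✓
(0,3)R 0/2 ✗
(1,0)R 0/1 ✗
(1,1)B 1/3 ✗
(1,3)B 0/1 ✗
(2,1)R 0/2 ✗
(3,1)B 1/3 ✗
(3,2)R 1/2 ✓
(3,3)R 1/1 ✓
(4,0)R 0/2 ✗
(4,1)B 1/2 ✓
(5,0)B 0/1 ✗
(5,2)B 0/0 ✓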